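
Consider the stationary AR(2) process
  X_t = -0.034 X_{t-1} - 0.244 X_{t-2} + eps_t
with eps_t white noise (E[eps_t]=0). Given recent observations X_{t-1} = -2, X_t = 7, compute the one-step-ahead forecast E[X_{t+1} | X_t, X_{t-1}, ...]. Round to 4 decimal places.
E[X_{t+1} \mid \mathcal F_t] = 0.2500

For an AR(p) model X_t = c + sum_i phi_i X_{t-i} + eps_t, the
one-step-ahead conditional mean is
  E[X_{t+1} | X_t, ...] = c + sum_i phi_i X_{t+1-i}.
Substitute known values:
  E[X_{t+1} | ...] = (-0.034) * (7) + (-0.244) * (-2)
                   = 0.2500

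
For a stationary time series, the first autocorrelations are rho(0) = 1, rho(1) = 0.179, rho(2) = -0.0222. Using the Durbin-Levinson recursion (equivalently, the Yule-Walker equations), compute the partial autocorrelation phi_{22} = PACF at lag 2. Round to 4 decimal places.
\phi_{22} = -0.0560

The PACF at lag k is phi_{kk}, the last component of the solution
to the Yule-Walker system G_k phi = r_k where
  (G_k)_{ij} = rho(|i - j|), (r_k)_i = rho(i), i,j = 1..k.
Equivalently, Durbin-Levinson gives phi_{kk} iteratively:
  phi_{11} = rho(1)
  phi_{kk} = [rho(k) - sum_{j=1..k-1} phi_{k-1,j} rho(k-j)]
            / [1 - sum_{j=1..k-1} phi_{k-1,j} rho(j)],
  phi_{k,j} = phi_{k-1,j} - phi_{kk} phi_{k-1,k-j},  j = 1..k-1.
Step k = 1:
  phi_11 = rho(1) = 0.179.
Step k = 2:
  phi_22 = [rho(2) - phi_11 rho(1)] / [1 - phi_11 rho(1)] = [-0.0222 - (0.179)(0.179)] / [1 - (0.179)(0.179)]
         = -0.054241 / 0.967959 = -0.056.
Therefore phi_{22} = -0.0560.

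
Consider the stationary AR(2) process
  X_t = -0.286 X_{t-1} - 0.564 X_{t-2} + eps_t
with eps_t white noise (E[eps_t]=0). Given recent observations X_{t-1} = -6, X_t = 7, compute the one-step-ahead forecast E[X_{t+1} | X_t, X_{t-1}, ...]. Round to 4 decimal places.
E[X_{t+1} \mid \mathcal F_t] = 1.3820

For an AR(p) model X_t = c + sum_i phi_i X_{t-i} + eps_t, the
one-step-ahead conditional mean is
  E[X_{t+1} | X_t, ...] = c + sum_i phi_i X_{t+1-i}.
Substitute known values:
  E[X_{t+1} | ...] = (-0.286) * (7) + (-0.564) * (-6)
                   = 1.3820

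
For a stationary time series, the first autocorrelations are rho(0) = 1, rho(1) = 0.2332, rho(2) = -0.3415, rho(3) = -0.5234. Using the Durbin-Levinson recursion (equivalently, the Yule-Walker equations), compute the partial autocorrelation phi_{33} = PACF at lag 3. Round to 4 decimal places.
\phi_{33} = -0.4011

The PACF at lag k is phi_{kk}, the last component of the solution
to the Yule-Walker system G_k phi = r_k where
  (G_k)_{ij} = rho(|i - j|), (r_k)_i = rho(i), i,j = 1..k.
Equivalently, Durbin-Levinson gives phi_{kk} iteratively:
  phi_{11} = rho(1)
  phi_{kk} = [rho(k) - sum_{j=1..k-1} phi_{k-1,j} rho(k-j)]
            / [1 - sum_{j=1..k-1} phi_{k-1,j} rho(j)],
  phi_{k,j} = phi_{k-1,j} - phi_{kk} phi_{k-1,k-j},  j = 1..k-1.
Step k = 1:
  phi_11 = rho(1) = 0.2332.
Step k = 2:
  phi_22 = [rho(2) - phi_11 rho(1)] / [1 - phi_11 rho(1)] = [-0.3415 - (0.2332)(0.2332)] / [1 - (0.2332)(0.2332)]
         = -0.39588224 / 0.94561776 = -0.418649.
  Update: phi_21 = phi_11 - phi_22 phi_11 = 0.2332 - (-0.418649)(0.2332) = 0.330829.
Step k = 3:
  phi_33 = [rho(3) - phi_21 rho(2) - phi_22 rho(1)] / [1 - phi_21 rho(1) - phi_22 rho(2)]
    numerator   = -0.5234 - (0.330829)(-0.3415) - (-0.418649)(0.2332) = -0.31279287
    denominator = 1 - (0.330829)(0.2332) - (-0.418649)(-0.3415) = 0.77988193
  phi_33 = -0.31279287 / 0.77988193 = -0.4011.
Therefore phi_{33} = -0.4011.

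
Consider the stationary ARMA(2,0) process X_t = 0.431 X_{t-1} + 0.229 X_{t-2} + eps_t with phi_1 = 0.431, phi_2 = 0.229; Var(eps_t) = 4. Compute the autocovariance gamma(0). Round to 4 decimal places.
\gamma(0) = 6.1402

Multiply the model equation by X_{t-k} and take expectations. With theta_0 = psi_0 = 1 and psi_j the MA(infinity) weights, this gives
  gamma(k) - sum_i phi_i gamma(k-i) = c_k,
  c_k = sigma^2 * sum_{j=k..q} theta_j psi_{j-k}   (c_k = 0 for k > q),
using gamma(-m) = gamma(m).
Pure AR (q = 0): c_0 = sigma^2 = 4, c_k = 0 for k >= 1.
Equations for k = 0, 1, 2 (AR order 2, c_2 = 0):
  (E0) gamma(0) = phi_1 gamma(1) + phi_2 gamma(2) + c_0
  (E1) gamma(1) = phi_1 gamma(0) + phi_2 gamma(1) + c_1
  (E2) gamma(2) = phi_1 gamma(1) + phi_2 gamma(0)
From (E1): gamma(1) = A gamma(0) + B with
  A = phi_1 / (1 - phi_2) = 0.431 / 0.771 = 0.559014,   B = c_1 / (1 - phi_2) = 0 / 0.771 = 0.
Insert (E2) into (E0): gamma(0) (1 - phi_2^2) = phi_1 (1 + phi_2) gamma(1) + c_0.
  phi_1 (1 + phi_2) = (0.431)(1.229) = 0.529699,   1 - phi_2^2 = 0.947559.
Replace gamma(1) by A gamma(0) + B and collect gamma(0):
  gamma(0) [0.947559 - (0.529699)(0.559014)] = c_0 = 4
  gamma(0) * 0.65145 = 4
  gamma(0) = 4 / 0.65145 = 6.140152.
Therefore gamma(0) = 6.1402 (to 4 decimal places).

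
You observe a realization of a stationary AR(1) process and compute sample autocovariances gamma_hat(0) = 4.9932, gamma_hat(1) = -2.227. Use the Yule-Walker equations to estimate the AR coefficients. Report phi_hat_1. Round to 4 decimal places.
\hat\phi_{1} = -0.4460

The Yule-Walker equations for an AR(p) process read, in matrix form,
  Gamma_p phi = r_p,   with   (Gamma_p)_{ij} = gamma(|i - j|),
                       (r_p)_i = gamma(i),   i,j = 1..p.
Substitute the sample gammas (Toeplitz matrix and right-hand side of size 1):
  Gamma_p = [[4.9932]]
  r_p     = [-2.227]
With p = 1 this is the single equation gamma(0) phi_1 = gamma(1):
  phi_hat_1 = gamma(1) / gamma(0) = -2.227 / 4.9932 = -0.4460.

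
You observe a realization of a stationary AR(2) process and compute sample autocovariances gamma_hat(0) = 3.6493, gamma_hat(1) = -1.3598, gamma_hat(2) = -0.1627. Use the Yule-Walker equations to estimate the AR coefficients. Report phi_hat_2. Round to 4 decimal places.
\hat\phi_{2} = -0.2130

The Yule-Walker equations for an AR(p) process read, in matrix form,
  Gamma_p phi = r_p,   with   (Gamma_p)_{ij} = gamma(|i - j|),
                       (r_p)_i = gamma(i),   i,j = 1..p.
Substitute the sample gammas (Toeplitz matrix and right-hand side of size 2):
  Gamma_p = [[3.6493, -1.3598], [-1.3598, 3.6493]]
  r_p     = [-1.3598, -0.1627]
Written out:
  3.6493 phi_1 - 1.3598 phi_2 = -1.3598
  -1.3598 phi_1 + 3.6493 phi_2 = -0.1627
Solve by Cramer's rule:
  det = gamma(0)^2 - gamma(1)^2 = (3.6493)^2 - (-1.3598)^2 = 13.31739049 - 1.84905604 = 11.46833445
  phi_hat_1 = [gamma(1) gamma(0) - gamma(1) gamma(2)] / det = [(-1.3598)(3.6493) - (-1.3598)(-0.1627)] / 11.46833445 = -5.1835576 / 11.46833445 = -0.452
  phi_hat_2 = [gamma(0) gamma(2) - gamma(1)^2] / det = [(3.6493)(-0.1627) - (-1.3598)^2] / 11.46833445 = -2.44279715 / 11.46833445 = -0.213
So phi_hat = [-0.4520, -0.2130].
Therefore phi_hat_2 = -0.2130.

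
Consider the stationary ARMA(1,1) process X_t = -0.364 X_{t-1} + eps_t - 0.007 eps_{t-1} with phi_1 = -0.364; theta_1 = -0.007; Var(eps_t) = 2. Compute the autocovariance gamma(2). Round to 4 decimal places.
\gamma(2) = 0.3121

Multiply the model equation by X_{t-k} and take expectations. With theta_0 = psi_0 = 1 and psi_j the MA(infinity) weights, this gives
  gamma(k) - sum_i phi_i gamma(k-i) = c_k,
  c_k = sigma^2 * sum_{j=k..q} theta_j psi_{j-k}   (c_k = 0 for k > q),
using gamma(-m) = gamma(m).
psi-weights needed (psi_j = theta_j + sum_i phi_i psi_{j-i}):
  psi_1 = theta_1 + phi_1 = -0.007 + (-0.364) = -0.371
Right-hand sides:
  c_0 = sigma^2 (1 + theta_1 psi_1) = 2 * (1 + (-0.007)(-0.371)) = 2 * 1.002597 = 2.005194
  c_1 = sigma^2 theta_1 = 2 * (-0.007) = -0.014
  c_2 = 0
Equations for k = 0 and k = 1 (AR order 1):
  gamma(0) = phi_1 gamma(1) + c_0
  gamma(1) = phi_1 gamma(0) + c_1
Substituting the second into the first: gamma(0) (1 - phi_1^2) = c_0 + phi_1 c_1, so
  gamma(0) = (c_0 + phi_1 c_1) / (1 - phi_1^2) = (2.005194 + (-0.364)(-0.014)) / (1 - (-0.364)^2) = 2.01029 / 0.867504 = 2.317326.
  gamma(1) = phi_1 gamma(0) + c_1 = (-0.364)(2.317326) + (-0.014) = -0.857507.
For k = 2 (> q): gamma(2) = phi_1 gamma(1) = (-0.364)(-0.857507) = 0.312132.
Therefore gamma(2) = 0.3121 (to 4 decimal places).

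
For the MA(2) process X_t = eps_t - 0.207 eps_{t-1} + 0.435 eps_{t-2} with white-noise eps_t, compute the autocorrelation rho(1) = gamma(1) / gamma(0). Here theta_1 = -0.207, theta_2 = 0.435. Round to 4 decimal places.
\rho(1) = -0.2411

For an MA(q) process with theta_0 = 1, the autocovariance is
  gamma(k) = sigma^2 * sum_{i=0..q-k} theta_i * theta_{i+k},
and rho(k) = gamma(k) / gamma(0). Sigma^2 cancels.
  numerator   = (1)*(-0.207) + (-0.207)*(0.435) = -0.297045.
  denominator = (1)^2 + (-0.207)^2 + (0.435)^2 = 1.232074.
  rho(1) = -0.297045 / 1.232074 = -0.2411.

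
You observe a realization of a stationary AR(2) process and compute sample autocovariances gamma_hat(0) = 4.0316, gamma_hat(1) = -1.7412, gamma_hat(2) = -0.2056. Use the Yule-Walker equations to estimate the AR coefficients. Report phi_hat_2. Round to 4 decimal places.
\hat\phi_{2} = -0.2920

The Yule-Walker equations for an AR(p) process read, in matrix form,
  Gamma_p phi = r_p,   with   (Gamma_p)_{ij} = gamma(|i - j|),
                       (r_p)_i = gamma(i),   i,j = 1..p.
Substitute the sample gammas (Toeplitz matrix and right-hand side of size 2):
  Gamma_p = [[4.0316, -1.7412], [-1.7412, 4.0316]]
  r_p     = [-1.7412, -0.2056]
Written out:
  4.0316 phi_1 - 1.7412 phi_2 = -1.7412
  -1.7412 phi_1 + 4.0316 phi_2 = -0.2056
Solve by Cramer's rule:
  det = gamma(0)^2 - gamma(1)^2 = (4.0316)^2 - (-1.7412)^2 = 16.25379856 - 3.03177744 = 13.22202112
  phi_hat_1 = [gamma(1) gamma(0) - gamma(1) gamma(2)] / det = [(-1.7412)(4.0316) - (-1.7412)(-0.2056)] / 13.22202112 = -7.37781264 / 13.22202112 = -0.558
  phi_hat_2 = [gamma(0) gamma(2) - gamma(1)^2] / det = [(4.0316)(-0.2056) - (-1.7412)^2] / 13.22202112 = -3.8606744 / 13.22202112 = -0.292
So phi_hat = [-0.5580, -0.2920].
Therefore phi_hat_2 = -0.2920.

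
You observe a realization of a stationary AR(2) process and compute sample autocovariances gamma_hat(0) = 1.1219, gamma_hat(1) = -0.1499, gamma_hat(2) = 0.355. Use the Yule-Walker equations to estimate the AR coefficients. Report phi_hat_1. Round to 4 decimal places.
\hat\phi_{1} = -0.0930

The Yule-Walker equations for an AR(p) process read, in matrix form,
  Gamma_p phi = r_p,   with   (Gamma_p)_{ij} = gamma(|i - j|),
                       (r_p)_i = gamma(i),   i,j = 1..p.
Substitute the sample gammas (Toeplitz matrix and right-hand side of size 2):
  Gamma_p = [[1.1219, -0.1499], [-0.1499, 1.1219]]
  r_p     = [-0.1499, 0.355]
Written out:
  1.1219 phi_1 - 0.1499 phi_2 = -0.1499
  -0.1499 phi_1 + 1.1219 phi_2 = 0.355
Solve by Cramer's rule:
  det = gamma(0)^2 - gamma(1)^2 = (1.1219)^2 - (-0.1499)^2 = 1.25865961 - 0.02247001 = 1.2361896
  phi_hat_1 = [gamma(1) gamma(0) - gamma(1) gamma(2)] / det = [(-0.1499)(1.1219) - (-0.1499)(0.355)] / 1.2361896 = -0.11495831 / 1.2361896 = -0.093
  phi_hat_2 = [gamma(0) gamma(2) - gamma(1)^2] / det = [(1.1219)(0.355) - (-0.1499)^2] / 1.2361896 = 0.37580449 / 1.2361896 = 0.304
So phi_hat = [-0.0930, 0.3040].
Therefore phi_hat_1 = -0.0930.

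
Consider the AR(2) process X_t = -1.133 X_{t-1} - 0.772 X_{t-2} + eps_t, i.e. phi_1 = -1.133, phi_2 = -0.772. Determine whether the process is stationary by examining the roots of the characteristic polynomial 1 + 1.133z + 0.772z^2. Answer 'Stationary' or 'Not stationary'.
\text{Stationary}

The AR(p) characteristic polynomial is P(z) = 1 + 1.133z + 0.772z^2.
Stationarity requires all roots to lie outside the unit circle, i.e. |z| > 1 for every root.
Set 1 + (1.133) z + (0.772) z^2 = 0, i.e. a z^2 + b z + c = 0 with a = 0.772, b = 1.133, c = 1.
Discriminant D = b^2 - 4ac = (1.133)^2 - 4*(0.772)*1 = 1.283689 - (3.088) = -1.804311.
D < 0, so the roots are the complex-conjugate pair z = (-b +/- i sqrt(-D)) / (2a) = -0.7338 +/- 0.87i.
For a conjugate pair |z|^2 = z * conj(z) = (product of roots) = c/a = 1/(0.772) = 1.295337, so |z| = sqrt(1.295337) = 1.1381 for both roots.
Moduli of all roots: 1.1381, 1.1381.
All moduli strictly greater than 1? Yes.
Verdict: Stationary.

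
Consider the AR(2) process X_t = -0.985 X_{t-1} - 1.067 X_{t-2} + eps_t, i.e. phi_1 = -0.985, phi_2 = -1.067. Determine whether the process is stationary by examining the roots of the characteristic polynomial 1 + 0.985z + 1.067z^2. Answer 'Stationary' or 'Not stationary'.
\text{Not stationary}

The AR(p) characteristic polynomial is P(z) = 1 + 0.985z + 1.067z^2.
Stationarity requires all roots to lie outside the unit circle, i.e. |z| > 1 for every root.
Set 1 + (0.985) z + (1.067) z^2 = 0, i.e. a z^2 + b z + c = 0 with a = 1.067, b = 0.985, c = 1.
Discriminant D = b^2 - 4ac = (0.985)^2 - 4*(1.067)*1 = 0.970225 - (4.268) = -3.297775.
D < 0, so the roots are the complex-conjugate pair z = (-b +/- i sqrt(-D)) / (2a) = -0.4616 +/- 0.851i.
For a conjugate pair |z|^2 = z * conj(z) = (product of roots) = c/a = 1/(1.067) = 0.937207, so |z| = sqrt(0.937207) = 0.9681 for both roots.
Moduli of all roots: 0.9681, 0.9681.
All moduli strictly greater than 1? No.
Verdict: Not stationary.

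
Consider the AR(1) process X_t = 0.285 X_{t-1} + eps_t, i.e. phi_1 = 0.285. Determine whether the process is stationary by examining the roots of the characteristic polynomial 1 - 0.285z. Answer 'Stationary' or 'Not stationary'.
\text{Stationary}

The AR(p) characteristic polynomial is P(z) = 1 - 0.285z.
Stationarity requires all roots to lie outside the unit circle, i.e. |z| > 1 for every root.
This is linear in z: 1 + (-0.285) z = 0  =>  z = -1/(-0.285) = 3.508772,  |z| = 3.508772.
Moduli of all roots: 3.5088.
All moduli strictly greater than 1? Yes.
Verdict: Stationary.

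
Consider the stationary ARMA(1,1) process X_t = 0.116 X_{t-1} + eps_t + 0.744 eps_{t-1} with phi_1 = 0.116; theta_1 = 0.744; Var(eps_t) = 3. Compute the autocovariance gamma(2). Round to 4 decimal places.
\gamma(2) = 0.3295

Multiply the model equation by X_{t-k} and take expectations. With theta_0 = psi_0 = 1 and psi_j the MA(infinity) weights, this gives
  gamma(k) - sum_i phi_i gamma(k-i) = c_k,
  c_k = sigma^2 * sum_{j=k..q} theta_j psi_{j-k}   (c_k = 0 for k > q),
using gamma(-m) = gamma(m).
psi-weights needed (psi_j = theta_j + sum_i phi_i psi_{j-i}):
  psi_1 = theta_1 + phi_1 = 0.744 + (0.116) = 0.86
Right-hand sides:
  c_0 = sigma^2 (1 + theta_1 psi_1) = 3 * (1 + (0.744)(0.86)) = 3 * 1.63984 = 4.91952
  c_1 = sigma^2 theta_1 = 3 * (0.744) = 2.232
  c_2 = 0
Equations for k = 0 and k = 1 (AR order 1):
  gamma(0) = phi_1 gamma(1) + c_0
  gamma(1) = phi_1 gamma(0) + c_1
Substituting the second into the first: gamma(0) (1 - phi_1^2) = c_0 + phi_1 c_1, so
  gamma(0) = (c_0 + phi_1 c_1) / (1 - phi_1^2) = (4.91952 + (0.116)(2.232)) / (1 - (0.116)^2) = 5.178432 / 0.986544 = 5.249063.
  gamma(1) = phi_1 gamma(0) + c_1 = (0.116)(5.249063) + (2.232) = 2.840891.
For k = 2 (> q): gamma(2) = phi_1 gamma(1) = (0.116)(2.840891) = 0.329543.
Therefore gamma(2) = 0.3295 (to 4 decimal places).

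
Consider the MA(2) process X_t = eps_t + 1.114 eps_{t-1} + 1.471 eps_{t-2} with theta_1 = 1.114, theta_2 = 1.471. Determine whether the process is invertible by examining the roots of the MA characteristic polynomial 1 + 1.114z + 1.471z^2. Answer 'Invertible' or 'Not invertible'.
\text{Not invertible}

The MA(q) characteristic polynomial is P(z) = 1 + 1.114z + 1.471z^2.
Invertibility requires all roots to lie outside the unit circle, i.e. |z| > 1 for every root.
Set 1 + (1.114) z + (1.471) z^2 = 0, i.e. a z^2 + b z + c = 0 with a = 1.471, b = 1.114, c = 1.
Discriminant D = b^2 - 4ac = (1.114)^2 - 4*(1.471)*1 = 1.240996 - (5.884) = -4.643004.
D < 0, so the roots are the complex-conjugate pair z = (-b +/- i sqrt(-D)) / (2a) = -0.3787 +/- 0.7324i.
For a conjugate pair |z|^2 = z * conj(z) = (product of roots) = c/a = 1/(1.471) = 0.67981, so |z| = sqrt(0.67981) = 0.8245 for both roots.
Moduli of all roots: 0.8245, 0.8245.
All moduli strictly greater than 1? No.
Verdict: Not invertible.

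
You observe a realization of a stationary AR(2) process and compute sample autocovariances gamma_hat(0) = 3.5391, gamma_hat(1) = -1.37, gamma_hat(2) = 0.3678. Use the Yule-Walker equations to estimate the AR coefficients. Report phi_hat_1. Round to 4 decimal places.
\hat\phi_{1} = -0.4080

The Yule-Walker equations for an AR(p) process read, in matrix form,
  Gamma_p phi = r_p,   with   (Gamma_p)_{ij} = gamma(|i - j|),
                       (r_p)_i = gamma(i),   i,j = 1..p.
Substitute the sample gammas (Toeplitz matrix and right-hand side of size 2):
  Gamma_p = [[3.5391, -1.37], [-1.37, 3.5391]]
  r_p     = [-1.37, 0.3678]
Written out:
  3.5391 phi_1 - 1.37 phi_2 = -1.37
  -1.37 phi_1 + 3.5391 phi_2 = 0.3678
Solve by Cramer's rule:
  det = gamma(0)^2 - gamma(1)^2 = (3.5391)^2 - (-1.37)^2 = 12.52522881 - 1.8769 = 10.64832881
  phi_hat_1 = [gamma(1) gamma(0) - gamma(1) gamma(2)] / det = [(-1.37)(3.5391) - (-1.37)(0.3678)] / 10.64832881 = -4.344681 / 10.64832881 = -0.408
  phi_hat_2 = [gamma(0) gamma(2) - gamma(1)^2] / det = [(3.5391)(0.3678) - (-1.37)^2] / 10.64832881 = -0.57521902 / 10.64832881 = -0.054
So phi_hat = [-0.4080, -0.0540].
Therefore phi_hat_1 = -0.4080.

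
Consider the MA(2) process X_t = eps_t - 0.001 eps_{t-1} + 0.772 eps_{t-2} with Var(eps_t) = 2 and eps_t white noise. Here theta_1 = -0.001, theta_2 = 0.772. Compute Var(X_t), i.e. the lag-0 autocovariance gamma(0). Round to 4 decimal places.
\gamma(0) = 3.1920

For an MA(q) process X_t = eps_t + sum_i theta_i eps_{t-i} with
Var(eps_t) = sigma^2, the variance is
  gamma(0) = sigma^2 * (1 + sum_i theta_i^2).
  sum_i theta_i^2 = (-0.001)^2 + (0.772)^2 = 0.000001 + 0.595984 = 0.595985.
  gamma(0) = 2 * (1 + 0.595985) = 2 * 1.595985 = 3.19197, which rounds to 3.1920.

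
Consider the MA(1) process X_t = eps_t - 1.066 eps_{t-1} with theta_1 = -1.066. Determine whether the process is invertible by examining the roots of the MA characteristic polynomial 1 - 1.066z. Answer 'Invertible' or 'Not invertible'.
\text{Not invertible}

The MA(q) characteristic polynomial is P(z) = 1 - 1.066z.
Invertibility requires all roots to lie outside the unit circle, i.e. |z| > 1 for every root.
This is linear in z: 1 + (-1.066) z = 0  =>  z = -1/(-1.066) = 0.938086,  |z| = 0.938086.
Moduli of all roots: 0.9381.
All moduli strictly greater than 1? No.
Verdict: Not invertible.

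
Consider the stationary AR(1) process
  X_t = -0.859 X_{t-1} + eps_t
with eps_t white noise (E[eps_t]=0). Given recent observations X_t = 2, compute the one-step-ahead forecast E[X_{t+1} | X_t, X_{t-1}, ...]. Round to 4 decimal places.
E[X_{t+1} \mid \mathcal F_t] = -1.7180

For an AR(p) model X_t = c + sum_i phi_i X_{t-i} + eps_t, the
one-step-ahead conditional mean is
  E[X_{t+1} | X_t, ...] = c + sum_i phi_i X_{t+1-i}.
Substitute known values:
  E[X_{t+1} | ...] = (-0.859) * (2)
                   = -1.7180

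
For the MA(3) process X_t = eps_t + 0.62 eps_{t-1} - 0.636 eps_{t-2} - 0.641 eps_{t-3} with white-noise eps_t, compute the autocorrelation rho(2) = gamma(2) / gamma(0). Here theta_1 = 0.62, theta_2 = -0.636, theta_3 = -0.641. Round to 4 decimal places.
\rho(2) = -0.4698

For an MA(q) process with theta_0 = 1, the autocovariance is
  gamma(k) = sigma^2 * sum_{i=0..q-k} theta_i * theta_{i+k},
and rho(k) = gamma(k) / gamma(0). Sigma^2 cancels.
  numerator   = (1)*(-0.636) + (0.62)*(-0.641) = -1.03342.
  denominator = (1)^2 + (0.62)^2 + (-0.636)^2 + (-0.641)^2 = 2.199777.
  rho(2) = -1.03342 / 2.199777 = -0.4698.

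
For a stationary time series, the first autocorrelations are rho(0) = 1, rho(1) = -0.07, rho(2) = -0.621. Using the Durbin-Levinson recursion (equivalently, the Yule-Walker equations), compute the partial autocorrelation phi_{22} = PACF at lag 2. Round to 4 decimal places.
\phi_{22} = -0.6290

The PACF at lag k is phi_{kk}, the last component of the solution
to the Yule-Walker system G_k phi = r_k where
  (G_k)_{ij} = rho(|i - j|), (r_k)_i = rho(i), i,j = 1..k.
Equivalently, Durbin-Levinson gives phi_{kk} iteratively:
  phi_{11} = rho(1)
  phi_{kk} = [rho(k) - sum_{j=1..k-1} phi_{k-1,j} rho(k-j)]
            / [1 - sum_{j=1..k-1} phi_{k-1,j} rho(j)],
  phi_{k,j} = phi_{k-1,j} - phi_{kk} phi_{k-1,k-j},  j = 1..k-1.
Step k = 1:
  phi_11 = rho(1) = -0.07.
Step k = 2:
  phi_22 = [rho(2) - phi_11 rho(1)] / [1 - phi_11 rho(1)] = [-0.621 - (-0.07)(-0.07)] / [1 - (-0.07)(-0.07)]
         = -0.6259 / 0.9951 = -0.629.
Therefore phi_{22} = -0.6290.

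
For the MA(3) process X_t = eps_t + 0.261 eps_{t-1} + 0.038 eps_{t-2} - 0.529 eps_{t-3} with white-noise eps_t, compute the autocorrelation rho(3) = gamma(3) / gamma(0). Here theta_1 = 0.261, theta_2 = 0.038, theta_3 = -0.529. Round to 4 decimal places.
\rho(3) = -0.3920

For an MA(q) process with theta_0 = 1, the autocovariance is
  gamma(k) = sigma^2 * sum_{i=0..q-k} theta_i * theta_{i+k},
and rho(k) = gamma(k) / gamma(0). Sigma^2 cancels.
  numerator   = (1)*(-0.529) = -0.529.
  denominator = (1)^2 + (0.261)^2 + (0.038)^2 + (-0.529)^2 = 1.349406.
  rho(3) = -0.529 / 1.349406 = -0.3920.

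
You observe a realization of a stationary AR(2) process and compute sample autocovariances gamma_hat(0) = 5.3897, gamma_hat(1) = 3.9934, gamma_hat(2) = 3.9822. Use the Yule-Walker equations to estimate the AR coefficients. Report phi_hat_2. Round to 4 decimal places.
\hat\phi_{2} = 0.4210

The Yule-Walker equations for an AR(p) process read, in matrix form,
  Gamma_p phi = r_p,   with   (Gamma_p)_{ij} = gamma(|i - j|),
                       (r_p)_i = gamma(i),   i,j = 1..p.
Substitute the sample gammas (Toeplitz matrix and right-hand side of size 2):
  Gamma_p = [[5.3897, 3.9934], [3.9934, 5.3897]]
  r_p     = [3.9934, 3.9822]
Written out:
  5.3897 phi_1 + 3.9934 phi_2 = 3.9934
  3.9934 phi_1 + 5.3897 phi_2 = 3.9822
Solve by Cramer's rule:
  det = gamma(0)^2 - gamma(1)^2 = (5.3897)^2 - (3.9934)^2 = 29.04886609 - 15.94724356 = 13.10162253
  phi_hat_1 = [gamma(1) gamma(0) - gamma(1) gamma(2)] / det = [(3.9934)(5.3897) - (3.9934)(3.9822)] / 13.10162253 = 5.6207105 / 13.10162253 = 0.429
  phi_hat_2 = [gamma(0) gamma(2) - gamma(1)^2] / det = [(5.3897)(3.9822) - (3.9934)^2] / 13.10162253 = 5.51561978 / 13.10162253 = 0.421
So phi_hat = [0.4290, 0.4210].
Therefore phi_hat_2 = 0.4210.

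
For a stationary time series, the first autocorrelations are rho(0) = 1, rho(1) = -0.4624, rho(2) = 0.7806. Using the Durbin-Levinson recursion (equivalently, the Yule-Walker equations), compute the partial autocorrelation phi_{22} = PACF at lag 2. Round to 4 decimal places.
\phi_{22} = 0.7209

The PACF at lag k is phi_{kk}, the last component of the solution
to the Yule-Walker system G_k phi = r_k where
  (G_k)_{ij} = rho(|i - j|), (r_k)_i = rho(i), i,j = 1..k.
Equivalently, Durbin-Levinson gives phi_{kk} iteratively:
  phi_{11} = rho(1)
  phi_{kk} = [rho(k) - sum_{j=1..k-1} phi_{k-1,j} rho(k-j)]
            / [1 - sum_{j=1..k-1} phi_{k-1,j} rho(j)],
  phi_{k,j} = phi_{k-1,j} - phi_{kk} phi_{k-1,k-j},  j = 1..k-1.
Step k = 1:
  phi_11 = rho(1) = -0.4624.
Step k = 2:
  phi_22 = [rho(2) - phi_11 rho(1)] / [1 - phi_11 rho(1)] = [0.7806 - (-0.4624)(-0.4624)] / [1 - (-0.4624)(-0.4624)]
         = 0.56678624 / 0.78618624 = 0.7209.
Therefore phi_{22} = 0.7209.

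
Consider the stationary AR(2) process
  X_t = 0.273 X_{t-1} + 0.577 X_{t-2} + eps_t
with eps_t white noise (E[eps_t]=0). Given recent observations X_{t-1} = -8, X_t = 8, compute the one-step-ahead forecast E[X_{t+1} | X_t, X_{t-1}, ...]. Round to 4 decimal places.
E[X_{t+1} \mid \mathcal F_t] = -2.4320

For an AR(p) model X_t = c + sum_i phi_i X_{t-i} + eps_t, the
one-step-ahead conditional mean is
  E[X_{t+1} | X_t, ...] = c + sum_i phi_i X_{t+1-i}.
Substitute known values:
  E[X_{t+1} | ...] = (0.273) * (8) + (0.577) * (-8)
                   = -2.4320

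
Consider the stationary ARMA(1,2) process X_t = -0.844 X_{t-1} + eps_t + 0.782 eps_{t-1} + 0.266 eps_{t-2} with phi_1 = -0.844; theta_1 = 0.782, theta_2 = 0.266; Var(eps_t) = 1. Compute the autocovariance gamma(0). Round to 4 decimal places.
\gamma(0) = 1.3561

Multiply the model equation by X_{t-k} and take expectations. With theta_0 = psi_0 = 1 and psi_j the MA(infinity) weights, this gives
  gamma(k) - sum_i phi_i gamma(k-i) = c_k,
  c_k = sigma^2 * sum_{j=k..q} theta_j psi_{j-k}   (c_k = 0 for k > q),
using gamma(-m) = gamma(m).
psi-weights needed (psi_j = theta_j + sum_i phi_i psi_{j-i}):
  psi_1 = theta_1 + phi_1 = 0.782 + (-0.844) = -0.062
  psi_2 = theta_2 + phi_1 psi_1 = 0.266 + (-0.844)(-0.062) = 0.318328
Right-hand sides:
  c_0 = sigma^2 (1 + theta_1 psi_1 + theta_2 psi_2) = 1 * (1 + (0.782)(-0.062) + (0.266)(0.318328)) = 1 * 1.036191 = 1.036191
  c_1 = sigma^2 (theta_1 + theta_2 psi_1) = 1 * (0.782 + (0.266)(-0.062)) = 0.765508
  c_2 = sigma^2 theta_2 = 1 * (0.266) = 0.266
Equations for k = 0 and k = 1 (AR order 1):
  gamma(0) = phi_1 gamma(1) + c_0
  gamma(1) = phi_1 gamma(0) + c_1
Substituting the second into the first: gamma(0) (1 - phi_1^2) = c_0 + phi_1 c_1, so
  gamma(0) = (c_0 + phi_1 c_1) / (1 - phi_1^2) = (1.036191 + (-0.844)(0.765508)) / (1 - (-0.844)^2) = 0.390102 / 0.287664 = 1.356105.
Therefore gamma(0) = 1.3561 (to 4 decimal places).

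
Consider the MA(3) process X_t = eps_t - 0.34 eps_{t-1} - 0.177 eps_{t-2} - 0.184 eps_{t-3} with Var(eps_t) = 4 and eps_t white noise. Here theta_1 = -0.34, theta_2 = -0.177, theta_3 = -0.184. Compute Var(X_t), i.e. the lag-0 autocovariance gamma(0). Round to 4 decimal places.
\gamma(0) = 4.7231

For an MA(q) process X_t = eps_t + sum_i theta_i eps_{t-i} with
Var(eps_t) = sigma^2, the variance is
  gamma(0) = sigma^2 * (1 + sum_i theta_i^2).
  sum_i theta_i^2 = (-0.34)^2 + (-0.177)^2 + (-0.184)^2 = 0.1156 + 0.031329 + 0.033856 = 0.180785.
  gamma(0) = 4 * (1 + 0.180785) = 4 * 1.180785 = 4.72314, which rounds to 4.7231.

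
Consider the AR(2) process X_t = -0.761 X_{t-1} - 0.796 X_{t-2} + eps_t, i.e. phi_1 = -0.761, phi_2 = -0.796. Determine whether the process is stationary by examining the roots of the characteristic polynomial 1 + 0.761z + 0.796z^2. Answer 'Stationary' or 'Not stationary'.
\text{Stationary}

The AR(p) characteristic polynomial is P(z) = 1 + 0.761z + 0.796z^2.
Stationarity requires all roots to lie outside the unit circle, i.e. |z| > 1 for every root.
Set 1 + (0.761) z + (0.796) z^2 = 0, i.e. a z^2 + b z + c = 0 with a = 0.796, b = 0.761, c = 1.
Discriminant D = b^2 - 4ac = (0.761)^2 - 4*(0.796)*1 = 0.579121 - (3.184) = -2.604879.
D < 0, so the roots are the complex-conjugate pair z = (-b +/- i sqrt(-D)) / (2a) = -0.478 +/- 1.0138i.
For a conjugate pair |z|^2 = z * conj(z) = (product of roots) = c/a = 1/(0.796) = 1.256281, so |z| = sqrt(1.256281) = 1.1208 for both roots.
Moduli of all roots: 1.1208, 1.1208.
All moduli strictly greater than 1? Yes.
Verdict: Stationary.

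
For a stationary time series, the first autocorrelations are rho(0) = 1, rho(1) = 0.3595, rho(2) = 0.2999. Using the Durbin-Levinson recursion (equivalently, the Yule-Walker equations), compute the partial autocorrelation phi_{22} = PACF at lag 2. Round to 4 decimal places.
\phi_{22} = 0.1960

The PACF at lag k is phi_{kk}, the last component of the solution
to the Yule-Walker system G_k phi = r_k where
  (G_k)_{ij} = rho(|i - j|), (r_k)_i = rho(i), i,j = 1..k.
Equivalently, Durbin-Levinson gives phi_{kk} iteratively:
  phi_{11} = rho(1)
  phi_{kk} = [rho(k) - sum_{j=1..k-1} phi_{k-1,j} rho(k-j)]
            / [1 - sum_{j=1..k-1} phi_{k-1,j} rho(j)],
  phi_{k,j} = phi_{k-1,j} - phi_{kk} phi_{k-1,k-j},  j = 1..k-1.
Step k = 1:
  phi_11 = rho(1) = 0.3595.
Step k = 2:
  phi_22 = [rho(2) - phi_11 rho(1)] / [1 - phi_11 rho(1)] = [0.2999 - (0.3595)(0.3595)] / [1 - (0.3595)(0.3595)]
         = 0.17065975 / 0.87075975 = 0.196.
Therefore phi_{22} = 0.1960.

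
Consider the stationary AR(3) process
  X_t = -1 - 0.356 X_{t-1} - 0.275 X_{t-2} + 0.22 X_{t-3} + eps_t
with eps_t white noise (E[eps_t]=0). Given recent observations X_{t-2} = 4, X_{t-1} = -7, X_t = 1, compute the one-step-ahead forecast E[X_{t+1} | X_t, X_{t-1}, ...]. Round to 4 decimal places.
E[X_{t+1} \mid \mathcal F_t] = 1.4490

For an AR(p) model X_t = c + sum_i phi_i X_{t-i} + eps_t, the
one-step-ahead conditional mean is
  E[X_{t+1} | X_t, ...] = c + sum_i phi_i X_{t+1-i}.
Substitute known values:
  E[X_{t+1} | ...] = -1 + (-0.356) * (1) + (-0.275) * (-7) + (0.22) * (4)
                   = 1.4490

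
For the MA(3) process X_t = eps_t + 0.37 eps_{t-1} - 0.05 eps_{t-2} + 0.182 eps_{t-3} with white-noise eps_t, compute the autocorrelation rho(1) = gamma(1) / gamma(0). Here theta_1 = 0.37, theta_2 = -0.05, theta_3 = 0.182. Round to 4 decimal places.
\rho(1) = 0.2920

For an MA(q) process with theta_0 = 1, the autocovariance is
  gamma(k) = sigma^2 * sum_{i=0..q-k} theta_i * theta_{i+k},
and rho(k) = gamma(k) / gamma(0). Sigma^2 cancels.
  numerator   = (1)*(0.37) + (0.37)*(-0.05) + (-0.05)*(0.182) = 0.3424.
  denominator = (1)^2 + (0.37)^2 + (-0.05)^2 + (0.182)^2 = 1.172524.
  rho(1) = 0.3424 / 1.172524 = 0.2920.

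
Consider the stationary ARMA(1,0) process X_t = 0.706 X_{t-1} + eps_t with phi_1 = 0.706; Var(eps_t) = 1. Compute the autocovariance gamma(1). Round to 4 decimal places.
\gamma(1) = 1.4076

Multiply the model equation by X_{t-k} and take expectations. With theta_0 = psi_0 = 1 and psi_j the MA(infinity) weights, this gives
  gamma(k) - sum_i phi_i gamma(k-i) = c_k,
  c_k = sigma^2 * sum_{j=k..q} theta_j psi_{j-k}   (c_k = 0 for k > q),
using gamma(-m) = gamma(m).
Pure AR (q = 0): c_0 = sigma^2 = 1, c_k = 0 for k >= 1.
Equations for k = 0 and k = 1 (AR order 1):
  gamma(0) = phi_1 gamma(1) + c_0
  gamma(1) = phi_1 gamma(0) + c_1
Substituting the second into the first: gamma(0) (1 - phi_1^2) = c_0 + phi_1 c_1, so
  gamma(0) = c_0 / (1 - phi_1^2) = 1 / (1 - (0.706)^2) = 1 / 0.501564 = 1.993764.
  gamma(1) = phi_1 gamma(0) = (0.706)(1.993764) = 1.407597.
Therefore gamma(1) = 1.4076 (to 4 decimal places).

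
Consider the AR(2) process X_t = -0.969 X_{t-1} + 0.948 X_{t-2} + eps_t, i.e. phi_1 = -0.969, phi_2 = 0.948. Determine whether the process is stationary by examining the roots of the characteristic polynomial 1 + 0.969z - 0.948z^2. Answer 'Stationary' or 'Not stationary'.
\text{Not stationary}

The AR(p) characteristic polynomial is P(z) = 1 + 0.969z - 0.948z^2.
Stationarity requires all roots to lie outside the unit circle, i.e. |z| > 1 for every root.
Set 1 + (0.969) z + (-0.948) z^2 = 0, i.e. a z^2 + b z + c = 0 with a = -0.948, b = 0.969, c = 1.
Discriminant D = b^2 - 4ac = (0.969)^2 - 4*(-0.948)*1 = 0.938961 - (-3.792) = 4.730961.
D >= 0, so the roots are real: z = (-b +/- sqrt(D)) / (2a) = (-0.969 +/- 2.175077) / (-1.896).
  z_1 = (-0.969 + 2.175077) / (-1.896) = -0.6361,   |z_1| = 0.6361.
  z_2 = (-0.969 - 2.175077) / (-1.896) = 1.6583,   |z_2| = 1.6583.
Moduli of all roots: 0.6361, 1.6583.
All moduli strictly greater than 1? No.
Verdict: Not stationary.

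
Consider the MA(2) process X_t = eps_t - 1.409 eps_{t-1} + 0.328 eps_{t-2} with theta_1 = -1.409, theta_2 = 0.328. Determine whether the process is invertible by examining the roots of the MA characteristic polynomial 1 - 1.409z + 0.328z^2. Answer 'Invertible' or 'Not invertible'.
\text{Not invertible}

The MA(q) characteristic polynomial is P(z) = 1 - 1.409z + 0.328z^2.
Invertibility requires all roots to lie outside the unit circle, i.e. |z| > 1 for every root.
Set 1 + (-1.409) z + (0.328) z^2 = 0, i.e. a z^2 + b z + c = 0 with a = 0.328, b = -1.409, c = 1.
Discriminant D = b^2 - 4ac = (-1.409)^2 - 4*(0.328)*1 = 1.985281 - (1.312) = 0.673281.
D >= 0, so the roots are real: z = (-b +/- sqrt(D)) / (2a) = (1.409 +/- 0.820537) / (0.656).
  z_1 = (1.409 + 0.820537) / (0.656) = 3.3987,   |z_1| = 3.3987.
  z_2 = (1.409 - 0.820537) / (0.656) = 0.897,   |z_2| = 0.897.
Moduli of all roots: 3.3987, 0.8970.
All moduli strictly greater than 1? No.
Verdict: Not invertible.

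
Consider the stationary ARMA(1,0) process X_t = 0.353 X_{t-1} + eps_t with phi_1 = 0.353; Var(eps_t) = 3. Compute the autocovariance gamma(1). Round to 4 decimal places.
\gamma(1) = 1.2097

Multiply the model equation by X_{t-k} and take expectations. With theta_0 = psi_0 = 1 and psi_j the MA(infinity) weights, this gives
  gamma(k) - sum_i phi_i gamma(k-i) = c_k,
  c_k = sigma^2 * sum_{j=k..q} theta_j psi_{j-k}   (c_k = 0 for k > q),
using gamma(-m) = gamma(m).
Pure AR (q = 0): c_0 = sigma^2 = 3, c_k = 0 for k >= 1.
Equations for k = 0 and k = 1 (AR order 1):
  gamma(0) = phi_1 gamma(1) + c_0
  gamma(1) = phi_1 gamma(0) + c_1
Substituting the second into the first: gamma(0) (1 - phi_1^2) = c_0 + phi_1 c_1, so
  gamma(0) = c_0 / (1 - phi_1^2) = 3 / (1 - (0.353)^2) = 3 / 0.875391 = 3.42704.
  gamma(1) = phi_1 gamma(0) = (0.353)(3.42704) = 1.209745.
Therefore gamma(1) = 1.2097 (to 4 decimal places).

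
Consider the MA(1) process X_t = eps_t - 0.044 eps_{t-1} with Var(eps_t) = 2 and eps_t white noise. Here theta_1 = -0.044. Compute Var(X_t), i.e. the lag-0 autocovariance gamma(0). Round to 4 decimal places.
\gamma(0) = 2.0039

For an MA(q) process X_t = eps_t + sum_i theta_i eps_{t-i} with
Var(eps_t) = sigma^2, the variance is
  gamma(0) = sigma^2 * (1 + sum_i theta_i^2).
  sum_i theta_i^2 = (-0.044)^2 = 0.001936.
  gamma(0) = 2 * (1 + 0.001936) = 2 * 1.001936 = 2.003872, which rounds to 2.0039.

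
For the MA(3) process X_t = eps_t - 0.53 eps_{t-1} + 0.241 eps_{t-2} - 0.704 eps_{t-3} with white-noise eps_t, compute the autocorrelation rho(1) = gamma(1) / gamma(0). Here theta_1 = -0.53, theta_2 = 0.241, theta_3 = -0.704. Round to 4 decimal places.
\rho(1) = -0.4510

For an MA(q) process with theta_0 = 1, the autocovariance is
  gamma(k) = sigma^2 * sum_{i=0..q-k} theta_i * theta_{i+k},
and rho(k) = gamma(k) / gamma(0). Sigma^2 cancels.
  numerator   = (1)*(-0.53) + (-0.53)*(0.241) + (0.241)*(-0.704) = -0.827394.
  denominator = (1)^2 + (-0.53)^2 + (0.241)^2 + (-0.704)^2 = 1.834597.
  rho(1) = -0.827394 / 1.834597 = -0.4510.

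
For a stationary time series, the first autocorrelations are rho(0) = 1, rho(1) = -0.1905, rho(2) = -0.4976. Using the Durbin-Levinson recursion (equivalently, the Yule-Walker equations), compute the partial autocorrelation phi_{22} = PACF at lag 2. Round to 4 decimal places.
\phi_{22} = -0.5540

The PACF at lag k is phi_{kk}, the last component of the solution
to the Yule-Walker system G_k phi = r_k where
  (G_k)_{ij} = rho(|i - j|), (r_k)_i = rho(i), i,j = 1..k.
Equivalently, Durbin-Levinson gives phi_{kk} iteratively:
  phi_{11} = rho(1)
  phi_{kk} = [rho(k) - sum_{j=1..k-1} phi_{k-1,j} rho(k-j)]
            / [1 - sum_{j=1..k-1} phi_{k-1,j} rho(j)],
  phi_{k,j} = phi_{k-1,j} - phi_{kk} phi_{k-1,k-j},  j = 1..k-1.
Step k = 1:
  phi_11 = rho(1) = -0.1905.
Step k = 2:
  phi_22 = [rho(2) - phi_11 rho(1)] / [1 - phi_11 rho(1)] = [-0.4976 - (-0.1905)(-0.1905)] / [1 - (-0.1905)(-0.1905)]
         = -0.53389025 / 0.96370975 = -0.554.
Therefore phi_{22} = -0.5540.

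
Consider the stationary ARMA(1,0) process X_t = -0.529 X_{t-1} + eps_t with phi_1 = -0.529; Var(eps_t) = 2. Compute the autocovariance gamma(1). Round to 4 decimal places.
\gamma(1) = -1.4691

Multiply the model equation by X_{t-k} and take expectations. With theta_0 = psi_0 = 1 and psi_j the MA(infinity) weights, this gives
  gamma(k) - sum_i phi_i gamma(k-i) = c_k,
  c_k = sigma^2 * sum_{j=k..q} theta_j psi_{j-k}   (c_k = 0 for k > q),
using gamma(-m) = gamma(m).
Pure AR (q = 0): c_0 = sigma^2 = 2, c_k = 0 for k >= 1.
Equations for k = 0 and k = 1 (AR order 1):
  gamma(0) = phi_1 gamma(1) + c_0
  gamma(1) = phi_1 gamma(0) + c_1
Substituting the second into the first: gamma(0) (1 - phi_1^2) = c_0 + phi_1 c_1, so
  gamma(0) = c_0 / (1 - phi_1^2) = 2 / (1 - (-0.529)^2) = 2 / 0.720159 = 2.777164.
  gamma(1) = phi_1 gamma(0) = (-0.529)(2.777164) = -1.46912.
Therefore gamma(1) = -1.4691 (to 4 decimal places).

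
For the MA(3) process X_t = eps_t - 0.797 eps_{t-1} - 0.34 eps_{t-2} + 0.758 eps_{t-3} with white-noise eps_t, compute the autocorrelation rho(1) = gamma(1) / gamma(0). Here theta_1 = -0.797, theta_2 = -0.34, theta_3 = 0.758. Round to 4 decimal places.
\rho(1) = -0.3370

For an MA(q) process with theta_0 = 1, the autocovariance is
  gamma(k) = sigma^2 * sum_{i=0..q-k} theta_i * theta_{i+k},
and rho(k) = gamma(k) / gamma(0). Sigma^2 cancels.
  numerator   = (1)*(-0.797) + (-0.797)*(-0.34) + (-0.34)*(0.758) = -0.78374.
  denominator = (1)^2 + (-0.797)^2 + (-0.34)^2 + (0.758)^2 = 2.325373.
  rho(1) = -0.78374 / 2.325373 = -0.3370.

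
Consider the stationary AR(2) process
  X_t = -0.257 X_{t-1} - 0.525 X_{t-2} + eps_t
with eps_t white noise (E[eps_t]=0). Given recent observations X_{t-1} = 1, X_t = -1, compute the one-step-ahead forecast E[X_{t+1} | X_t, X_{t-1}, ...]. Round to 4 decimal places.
E[X_{t+1} \mid \mathcal F_t] = -0.2680

For an AR(p) model X_t = c + sum_i phi_i X_{t-i} + eps_t, the
one-step-ahead conditional mean is
  E[X_{t+1} | X_t, ...] = c + sum_i phi_i X_{t+1-i}.
Substitute known values:
  E[X_{t+1} | ...] = (-0.257) * (-1) + (-0.525) * (1)
                   = -0.2680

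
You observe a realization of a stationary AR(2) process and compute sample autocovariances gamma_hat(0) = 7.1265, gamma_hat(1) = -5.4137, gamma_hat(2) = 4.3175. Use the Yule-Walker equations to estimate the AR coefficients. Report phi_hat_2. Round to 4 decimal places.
\hat\phi_{2} = 0.0680

The Yule-Walker equations for an AR(p) process read, in matrix form,
  Gamma_p phi = r_p,   with   (Gamma_p)_{ij} = gamma(|i - j|),
                       (r_p)_i = gamma(i),   i,j = 1..p.
Substitute the sample gammas (Toeplitz matrix and right-hand side of size 2):
  Gamma_p = [[7.1265, -5.4137], [-5.4137, 7.1265]]
  r_p     = [-5.4137, 4.3175]
Written out:
  7.1265 phi_1 - 5.4137 phi_2 = -5.4137
  -5.4137 phi_1 + 7.1265 phi_2 = 4.3175
Solve by Cramer's rule:
  det = gamma(0)^2 - gamma(1)^2 = (7.1265)^2 - (-5.4137)^2 = 50.78700225 - 29.30814769 = 21.47885456
  phi_hat_1 = [gamma(1) gamma(0) - gamma(1) gamma(2)] / det = [(-5.4137)(7.1265) - (-5.4137)(4.3175)] / 21.47885456 = -15.2070833 / 21.47885456 = -0.708
  phi_hat_2 = [gamma(0) gamma(2) - gamma(1)^2] / det = [(7.1265)(4.3175) - (-5.4137)^2] / 21.47885456 = 1.46051606 / 21.47885456 = 0.068
So phi_hat = [-0.7080, 0.0680].
Therefore phi_hat_2 = 0.0680.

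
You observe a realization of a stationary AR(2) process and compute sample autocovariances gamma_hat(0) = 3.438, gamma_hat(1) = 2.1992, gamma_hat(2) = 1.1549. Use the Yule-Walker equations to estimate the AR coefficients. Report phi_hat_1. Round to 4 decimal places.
\hat\phi_{1} = 0.7190

The Yule-Walker equations for an AR(p) process read, in matrix form,
  Gamma_p phi = r_p,   with   (Gamma_p)_{ij} = gamma(|i - j|),
                       (r_p)_i = gamma(i),   i,j = 1..p.
Substitute the sample gammas (Toeplitz matrix and right-hand side of size 2):
  Gamma_p = [[3.438, 2.1992], [2.1992, 3.438]]
  r_p     = [2.1992, 1.1549]
Written out:
  3.438 phi_1 + 2.1992 phi_2 = 2.1992
  2.1992 phi_1 + 3.438 phi_2 = 1.1549
Solve by Cramer's rule:
  det = gamma(0)^2 - gamma(1)^2 = (3.438)^2 - (2.1992)^2 = 11.819844 - 4.83648064 = 6.98336336
  phi_hat_1 = [gamma(1) gamma(0) - gamma(1) gamma(2)] / det = [(2.1992)(3.438) - (2.1992)(1.1549)] / 6.98336336 = 5.02099352 / 6.98336336 = 0.719
  phi_hat_2 = [gamma(0) gamma(2) - gamma(1)^2] / det = [(3.438)(1.1549) - (2.1992)^2] / 6.98336336 = -0.86593444 / 6.98336336 = -0.124
So phi_hat = [0.7190, -0.1240].
Therefore phi_hat_1 = 0.7190.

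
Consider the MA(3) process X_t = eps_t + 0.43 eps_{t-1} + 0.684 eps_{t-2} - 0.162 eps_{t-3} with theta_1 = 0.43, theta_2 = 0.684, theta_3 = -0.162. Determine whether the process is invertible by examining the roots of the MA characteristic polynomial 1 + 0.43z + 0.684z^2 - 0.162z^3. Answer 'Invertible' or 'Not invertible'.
\text{Invertible}

The MA(q) characteristic polynomial is P(z) = 1 + 0.43z + 0.684z^2 - 0.162z^3.
Invertibility requires all roots to lie outside the unit circle, i.e. |z| > 1 for every root.
Degree 3: look for a simple real root z0 first, then factor out (1 - z/z0) and solve the remaining quadratic.
Testing z0 = 5: P(5) = 1 + (0.43)(5) + (0.684)(5)^2 + (-0.162)(5)^3
  = 1 + (2.15) + (17.1) + (-20.25) = 0.  So z_0 = 5 is a root, |z_0| = 5.
Divide out the factor (1 - 0.2 z) = (1 - z/z0) (since 1/z0 = 0.2):
  P(z) = (1 - 0.2 z)(1 + (0.63) z + (0.81) z^2)
  [check: z-coef 0.63 - (0.2) = 0.43; z^2-coef 0.81 - (0.2)(0.63) = 0.684; z^3-coef -(0.2)(0.81) = -0.162.]
Remaining roots from the quadratic factor 1 + (0.63) z + (0.81) z^2:
  Set 1 + (0.63) z + (0.81) z^2 = 0, i.e. a z^2 + b z + c = 0 with a = 0.81, b = 0.63, c = 1.
  Discriminant D = b^2 - 4ac = (0.63)^2 - 4*(0.81)*1 = 0.3969 - (3.24) = -2.8431.
  D < 0, so the roots are the complex-conjugate pair z = (-b +/- i sqrt(-D)) / (2a) = -0.3889 +/- 1.0408i.
  For a conjugate pair |z|^2 = z * conj(z) = (product of roots) = c/a = 1/(0.81) = 1.234568, so |z| = sqrt(1.234568) = 1.1111 for both roots.
Moduli of all roots: 5.0000, 1.1111, 1.1111.
All moduli strictly greater than 1? Yes.
Verdict: Invertible.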